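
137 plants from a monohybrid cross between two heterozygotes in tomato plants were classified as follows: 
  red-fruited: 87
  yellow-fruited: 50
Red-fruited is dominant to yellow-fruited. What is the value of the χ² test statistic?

For a monohybrid cross between heterozygotes with complete dominance, the expected phenotypic ratio is 3:1.
Total ratio parts = 4. Expected numbers out of 137:
  red-fruited: 137 × 3/4 = 102.75
  yellow-fruited: 137 × 1/4 = 34.25
χ² = Σ (O − E)² / E
  red-fruited: (87 − 102.75)² / 102.75 = 2.4142
  yellow-fruited: (50 − 34.25)² / 34.25 = 7.2427
χ² = 2.4142 + 7.2427 = 9.6569 ≈ 9.657

9.657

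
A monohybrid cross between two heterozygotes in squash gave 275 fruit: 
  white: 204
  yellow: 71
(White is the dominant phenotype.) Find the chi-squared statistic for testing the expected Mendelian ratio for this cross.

0.098

For a monohybrid cross between heterozygotes with complete dominance, the expected phenotypic ratio is 3:1.
Under the 3:1 hypothesis (Σ ratio = 4, N = 275):
  white: 275 × 3/4 = 206.25
  yellow: 275 × 1/4 = 68.75
χ² = Σ (O − E)² / E
  white: (204 − 206.25)² / 206.25 = 0.0245
  yellow: (71 − 68.75)² / 68.75 = 0.0736
χ² = 0.0245 + 0.0736 = 0.0981 ≈ 0.098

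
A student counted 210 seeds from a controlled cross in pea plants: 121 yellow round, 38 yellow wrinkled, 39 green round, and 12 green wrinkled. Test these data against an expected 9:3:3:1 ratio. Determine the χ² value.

0.218

Expected counts for N = 210 under a 9:3:3:1 ratio (total parts = 16):
  yellow round: 210 × 9/16 = 118.125
  yellow wrinkled: 210 × 3/16 = 39.375
  green round: 210 × 3/16 = 39.375
  green wrinkled: 210 × 1/16 = 13.125
χ² = Σ (O − E)² / E
  yellow round: (121 − 118.125)² / 118.125 = 0.0700
  yellow wrinkled: (38 − 39.375)² / 39.375 = 0.0480
  green round: (39 − 39.375)² / 39.375 = 0.0036
  green wrinkled: (12 − 13.125)² / 13.125 = 0.0964
χ² = 0.0700 + 0.0480 + 0.0036 + 0.0964 = 0.218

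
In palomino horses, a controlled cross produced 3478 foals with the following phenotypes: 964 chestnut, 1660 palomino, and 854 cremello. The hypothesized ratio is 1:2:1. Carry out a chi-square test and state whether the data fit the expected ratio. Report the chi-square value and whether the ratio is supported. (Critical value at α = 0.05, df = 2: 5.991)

14.136; not consistent

Expected counts for N = 3478 under a 1:2:1 ratio (total parts = 4):
  chestnut: 3478 × 1/4 = 869.5
  palomino: 3478 × 2/4 = 1739
  cremello: 3478 × 1/4 = 869.5
χ² = Σ (O − E)² / E
  chestnut: (964 − 869.5)² / 869.5 = 10.2706
  palomino: (1660 − 1739)² / 1739 = 3.5888
  cremello: (854 − 869.5)² / 869.5 = 0.2763
χ² = 10.2706 + 3.5888 + 0.2763 = 14.1357 ≈ 14.136
Degrees of freedom = 3 − 1 = 2; critical value at α = 0.05 is 5.991.
Since 14.136 > 5.991, we reject the null hypothesis — the data do not fit the 1:2:1 ratio.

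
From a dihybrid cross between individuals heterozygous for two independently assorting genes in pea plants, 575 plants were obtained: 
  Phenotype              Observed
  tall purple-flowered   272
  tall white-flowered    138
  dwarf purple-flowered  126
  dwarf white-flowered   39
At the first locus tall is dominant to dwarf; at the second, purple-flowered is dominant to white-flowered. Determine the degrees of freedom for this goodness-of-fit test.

A dihybrid F₂ with independent assortment and complete dominance at both loci gives a 9:3:3:1 phenotypic ratio.
A goodness-of-fit test with 4 phenotype classes has df = 4 − 1 = 3.

3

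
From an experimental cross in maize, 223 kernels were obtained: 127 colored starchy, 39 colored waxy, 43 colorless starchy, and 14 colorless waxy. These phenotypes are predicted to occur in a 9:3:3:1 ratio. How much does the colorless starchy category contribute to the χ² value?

The 9:3:3:1 ratio has 16 parts, so with N = 223 the expected counts are:
  colored starchy: 223 × 9/16 = 125.4375
  colored waxy: 223 × 3/16 = 41.8125
  colorless starchy: 223 × 3/16 = 41.8125
  colorless waxy: 223 × 1/16 = 13.9375
Contribution of colorless starchy: (43 − 41.8125)² / 41.8125 = 0.0337

0.034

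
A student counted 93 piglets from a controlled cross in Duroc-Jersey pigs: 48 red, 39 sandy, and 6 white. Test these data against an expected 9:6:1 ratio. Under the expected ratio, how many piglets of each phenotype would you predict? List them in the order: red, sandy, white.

Total ratio parts = 16. Expected numbers out of 93:
  red: 93 × 9/16 = 52.3125
  sandy: 93 × 6/16 = 34.875
  white: 93 × 1/16 = 5.8125

52.3125, 34.875, 5.8125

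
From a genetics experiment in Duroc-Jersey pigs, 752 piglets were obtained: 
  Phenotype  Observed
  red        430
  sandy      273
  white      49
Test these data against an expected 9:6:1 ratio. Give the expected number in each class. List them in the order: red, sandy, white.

423, 282, 47

Under the 9:6:1 hypothesis (Σ ratio = 16, N = 752):
  red: 752 × 9/16 = 423
  sandy: 752 × 6/16 = 282
  white: 752 × 1/16 = 47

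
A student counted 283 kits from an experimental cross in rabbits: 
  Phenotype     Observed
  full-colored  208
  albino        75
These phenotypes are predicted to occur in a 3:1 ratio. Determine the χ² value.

The 3:1 ratio has 4 parts, so with N = 283 the expected counts are:
  full-colored: 283 × 3/4 = 212.25
  albino: 283 × 1/4 = 70.75
χ² = Σ (O − E)² / E
  full-colored: (208 − 212.25)² / 212.25 = 0.0851
  albino: (75 − 70.75)² / 70.75 = 0.2553
χ² = 0.0851 + 0.2553 = 0.3404 ≈ 0.340

0.340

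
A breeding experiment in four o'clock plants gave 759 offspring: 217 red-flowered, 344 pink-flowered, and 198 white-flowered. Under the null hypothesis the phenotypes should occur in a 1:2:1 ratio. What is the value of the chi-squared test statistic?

Under the 1:2:1 hypothesis (Σ ratio = 4, N = 759):
  red-flowered: 759 × 1/4 = 189.75
  pink-flowered: 759 × 2/4 = 379.5
  white-flowered: 759 × 1/4 = 189.75
χ² = Σ (O − E)² / E
  red-flowered: (217 − 189.75)² / 189.75 = 3.9134
  pink-flowered: (344 − 379.5)² / 379.5 = 3.3208
  white-flowered: (198 − 189.75)² / 189.75 = 0.3587
χ² = 3.9134 + 3.3208 + 0.3587 = 7.5929 ≈ 7.593

7.593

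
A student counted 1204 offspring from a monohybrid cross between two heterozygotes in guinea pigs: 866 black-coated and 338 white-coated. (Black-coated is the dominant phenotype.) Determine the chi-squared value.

6.064

For a monohybrid cross between heterozygotes with complete dominance, the expected phenotypic ratio is 3:1.
Expected counts for N = 1204 under a 3:1 ratio (total parts = 4):
  black-coated: 1204 × 3/4 = 903
  white-coated: 1204 × 1/4 = 301
χ² = Σ (O − E)² / E
  black-coated: (866 − 903)² / 903 = 1.5161
  white-coated: (338 − 301)² / 301 = 4.5482
χ² = 1.5161 + 4.5482 = 6.0643 ≈ 6.064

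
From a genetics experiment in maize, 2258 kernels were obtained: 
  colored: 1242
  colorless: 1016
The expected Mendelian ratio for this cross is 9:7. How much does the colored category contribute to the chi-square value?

Expected counts for N = 2258 under a 9:7 ratio (total parts = 16):
  colored: 2258 × 9/16 = 1270.125
  colorless: 2258 × 7/16 = 987.875
Contribution of colored: (1242 − 1270.125)² / 1270.125 = 0.6228

0.623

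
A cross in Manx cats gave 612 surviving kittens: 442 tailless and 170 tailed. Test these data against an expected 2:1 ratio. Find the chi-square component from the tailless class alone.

2.833

Expected counts for N = 612 under a 2:1 ratio (total parts = 3):
  tailless: 612 × 2/3 = 408
  tailed: 612 × 1/3 = 204
Contribution of tailless: (442 − 408)² / 408 = 2.8333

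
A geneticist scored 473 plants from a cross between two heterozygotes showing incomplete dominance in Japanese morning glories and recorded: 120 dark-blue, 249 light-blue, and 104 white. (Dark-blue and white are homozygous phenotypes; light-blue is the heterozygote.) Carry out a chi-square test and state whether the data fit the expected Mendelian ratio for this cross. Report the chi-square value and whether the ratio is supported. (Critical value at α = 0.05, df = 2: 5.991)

With incomplete dominance, a heterozygote × heterozygote cross gives a 1:2:1 phenotypic ratio.
Total ratio parts = 4. Expected numbers out of 473:
  dark-blue: 473 × 1/4 = 118.25
  light-blue: 473 × 2/4 = 236.5
  white: 473 × 1/4 = 118.25
χ² = Σ (O − E)² / E
  dark-blue: (120 − 118.25)² / 118.25 = 0.0259
  light-blue: (249 − 236.5)² / 236.5 = 0.6607
  white: (104 − 118.25)² / 118.25 = 1.7172
χ² = 0.0259 + 0.6607 + 1.7172 = 2.4038 ≈ 2.404
Degrees of freedom = 3 − 1 = 2; critical value at α = 0.05 is 5.991.
Since 2.404 < 5.991, we fail to reject the null hypothesis — the data are consistent with the 1:2:1 ratio.

2.404; consistent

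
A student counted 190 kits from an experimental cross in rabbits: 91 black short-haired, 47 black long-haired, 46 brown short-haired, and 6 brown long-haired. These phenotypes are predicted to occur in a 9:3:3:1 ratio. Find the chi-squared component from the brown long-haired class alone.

2.907

Under the 9:3:3:1 hypothesis (Σ ratio = 16, N = 190):
  black short-haired: 190 × 9/16 = 106.875
  black long-haired: 190 × 3/16 = 35.625
  brown short-haired: 190 × 3/16 = 35.625
  brown long-haired: 190 × 1/16 = 11.875
Contribution of brown long-haired: (6 − 11.875)² / 11.875 = 2.9066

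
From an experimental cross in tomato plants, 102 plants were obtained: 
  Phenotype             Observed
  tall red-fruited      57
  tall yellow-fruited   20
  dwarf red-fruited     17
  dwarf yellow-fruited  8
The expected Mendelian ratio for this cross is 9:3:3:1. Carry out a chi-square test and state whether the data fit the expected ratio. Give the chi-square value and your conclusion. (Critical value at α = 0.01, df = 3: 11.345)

0.693; consistent

The 9:3:3:1 ratio has 16 parts, so with N = 102 the expected counts are:
  tall red-fruited: 102 × 9/16 = 57.375
  tall yellow-fruited: 102 × 3/16 = 19.125
  dwarf red-fruited: 102 × 3/16 = 19.125
  dwarf yellow-fruited: 102 × 1/16 = 6.375
χ² = Σ (O − E)² / E
  tall red-fruited: (57 − 57.375)² / 57.375 = 0.0025
  tall yellow-fruited: (20 − 19.125)² / 19.125 = 0.0400
  dwarf red-fruited: (17 − 19.125)² / 19.125 = 0.2361
  dwarf yellow-fruited: (8 − 6.375)² / 6.375 = 0.4142
χ² = 0.0025 + 0.0400 + 0.2361 + 0.4142 = 0.6928 ≈ 0.693
Degrees of freedom = 4 − 1 = 3; critical value at α = 0.01 is 11.345.
Since 0.693 < 11.345, we fail to reject the null hypothesis — the data are consistent with the 9:3:3:1 ratio.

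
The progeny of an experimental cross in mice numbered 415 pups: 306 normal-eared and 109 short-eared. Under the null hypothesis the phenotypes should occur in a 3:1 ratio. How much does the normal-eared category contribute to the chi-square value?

0.089

The 3:1 ratio has 4 parts, so with N = 415 the expected counts are:
  normal-eared: 415 × 3/4 = 311.25
  short-eared: 415 × 1/4 = 103.75
Contribution of normal-eared: (306 − 311.25)² / 311.25 = 0.0886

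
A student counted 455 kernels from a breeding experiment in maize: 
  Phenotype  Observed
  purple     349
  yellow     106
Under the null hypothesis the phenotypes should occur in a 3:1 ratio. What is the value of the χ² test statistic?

Expected counts for N = 455 under a 3:1 ratio (total parts = 4):
  purple: 455 × 3/4 = 341.25
  yellow: 455 × 1/4 = 113.75
χ² = Σ (O − E)² / E
  purple: (349 − 341.25)² / 341.25 = 0.1760
  yellow: (106 − 113.75)² / 113.75 = 0.5280
χ² = 0.1760 + 0.5280 = 0.704

0.704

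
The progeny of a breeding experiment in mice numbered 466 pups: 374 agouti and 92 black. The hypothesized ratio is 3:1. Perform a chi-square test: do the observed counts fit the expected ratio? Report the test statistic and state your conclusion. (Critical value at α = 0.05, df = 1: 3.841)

The 3:1 ratio has 4 parts, so with N = 466 the expected counts are:
  agouti: 466 × 3/4 = 349.5
  black: 466 × 1/4 = 116.5
χ² = Σ (O − E)² / E
  agouti: (374 − 349.5)² / 349.5 = 1.7175
  black: (92 − 116.5)² / 116.5 = 5.1524
χ² = 1.7175 + 5.1524 = 6.8699 ≈ 6.870
Degrees of freedom = 2 − 1 = 1; critical value at α = 0.05 is 3.841.
Since 6.870 > 3.841, we reject the null hypothesis — the data do not fit the 3:1 ratio.

6.870; not consistent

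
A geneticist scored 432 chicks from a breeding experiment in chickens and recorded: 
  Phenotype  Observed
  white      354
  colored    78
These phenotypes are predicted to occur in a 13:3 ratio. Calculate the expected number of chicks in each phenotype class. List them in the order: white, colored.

351, 81

Under the 13:3 hypothesis (Σ ratio = 16, N = 432):
  white: 432 × 13/16 = 351
  colored: 432 × 3/16 = 81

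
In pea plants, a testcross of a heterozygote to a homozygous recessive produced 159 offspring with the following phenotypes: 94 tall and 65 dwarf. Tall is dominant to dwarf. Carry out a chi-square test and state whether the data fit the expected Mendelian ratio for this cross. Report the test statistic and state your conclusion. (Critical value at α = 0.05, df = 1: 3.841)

A testcross of a heterozygote (Aa × aa) gives a 1:1 phenotypic ratio.
The 1:1 ratio has 2 parts, so with N = 159 the expected counts are:
  tall: 159 × 1/2 = 79.5
  dwarf: 159 × 1/2 = 79.5
χ² = Σ (O − E)² / E
  tall: (94 − 79.5)² / 79.5 = 2.6447
  dwarf: (65 − 79.5)² / 79.5 = 2.6447
χ² = 2.6447 + 2.6447 = 5.2894 ≈ 5.289
Degrees of freedom = 2 − 1 = 1; critical value at α = 0.05 is 3.841.
Since 5.289 > 3.841, we reject the null hypothesis — the data do not fit the 1:1 ratio.

5.289; not consistent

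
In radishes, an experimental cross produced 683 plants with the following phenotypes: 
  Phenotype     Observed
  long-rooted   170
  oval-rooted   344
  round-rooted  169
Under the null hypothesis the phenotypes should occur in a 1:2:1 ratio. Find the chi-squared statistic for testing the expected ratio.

The 1:2:1 ratio has 4 parts, so with N = 683 the expected counts are:
  long-rooted: 683 × 1/4 = 170.75
  oval-rooted: 683 × 2/4 = 341.5
  round-rooted: 683 × 1/4 = 170.75
χ² = Σ (O − E)² / E
  long-rooted: (170 − 170.75)² / 170.75 = 0.0033
  oval-rooted: (344 − 341.5)² / 341.5 = 0.0183
  round-rooted: (169 − 170.75)² / 170.75 = 0.0179
χ² = 0.0033 + 0.0183 + 0.0179 = 0.0395 ≈ 0.040

0.040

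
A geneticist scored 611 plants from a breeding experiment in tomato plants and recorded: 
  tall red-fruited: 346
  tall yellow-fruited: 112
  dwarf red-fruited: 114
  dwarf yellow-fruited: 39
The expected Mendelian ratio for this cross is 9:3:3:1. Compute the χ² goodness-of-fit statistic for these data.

Under the 9:3:3:1 hypothesis (Σ ratio = 16, N = 611):
  tall red-fruited: 611 × 9/16 = 343.6875
  tall yellow-fruited: 611 × 3/16 = 114.5625
  dwarf red-fruited: 611 × 3/16 = 114.5625
  dwarf yellow-fruited: 611 × 1/16 = 38.1875
χ² = Σ (O − E)² / E
  tall red-fruited: (346 − 343.6875)² / 343.6875 = 0.0156
  tall yellow-fruited: (112 − 114.5625)² / 114.5625 = 0.0573
  dwarf red-fruited: (114 − 114.5625)² / 114.5625 = 0.0028
  dwarf yellow-fruited: (39 − 38.1875)² / 38.1875 = 0.0173
χ² = 0.0156 + 0.0573 + 0.0028 + 0.0173 = 0.093

0.093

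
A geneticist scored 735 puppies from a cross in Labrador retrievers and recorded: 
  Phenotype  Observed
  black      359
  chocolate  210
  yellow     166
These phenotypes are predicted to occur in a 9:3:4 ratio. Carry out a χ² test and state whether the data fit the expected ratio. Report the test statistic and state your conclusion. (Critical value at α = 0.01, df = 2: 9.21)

46.695; not consistent

The 9:3:4 ratio has 16 parts, so with N = 735 the expected counts are:
  black: 735 × 9/16 = 413.4375
  chocolate: 735 × 3/16 = 137.8125
  yellow: 735 × 4/16 = 183.75
χ² = Σ (O − E)² / E
  black: (359 − 413.4375)² / 413.4375 = 7.1678
  chocolate: (210 − 137.8125)² / 137.8125 = 37.8125
  yellow: (166 − 183.75)² / 183.75 = 1.7146
χ² = 7.1678 + 37.8125 + 1.7146 = 46.6949 ≈ 46.695
Degrees of freedom = 3 − 1 = 2; critical value at α = 0.01 is 9.21.
Since 46.695 > 9.21, we reject the null hypothesis — the data do not fit the 9:3:4 ratio.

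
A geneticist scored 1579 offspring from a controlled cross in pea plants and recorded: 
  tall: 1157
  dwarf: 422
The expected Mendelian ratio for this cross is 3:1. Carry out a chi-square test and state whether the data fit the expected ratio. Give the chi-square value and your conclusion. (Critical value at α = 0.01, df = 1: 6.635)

Under the 3:1 hypothesis (Σ ratio = 4, N = 1579):
  tall: 1579 × 3/4 = 1184.25
  dwarf: 1579 × 1/4 = 394.75
χ² = Σ (O − E)² / E
  tall: (1157 − 1184.25)² / 1184.25 = 0.6270
  dwarf: (422 − 394.75)² / 394.75 = 1.8811
χ² = 0.6270 + 1.8811 = 2.5081 ≈ 2.508
Degrees of freedom = 2 − 1 = 1; critical value at α = 0.01 is 6.635.
Since 2.508 < 6.635, we fail to reject the null hypothesis — the data are consistent with the 3:1 ratio.

2.508; consistent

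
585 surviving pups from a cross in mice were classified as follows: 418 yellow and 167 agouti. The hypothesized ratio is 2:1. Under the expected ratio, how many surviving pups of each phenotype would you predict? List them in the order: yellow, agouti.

390, 195

Expected counts for N = 585 under a 2:1 ratio (total parts = 3):
  yellow: 585 × 2/3 = 390
  agouti: 585 × 1/3 = 195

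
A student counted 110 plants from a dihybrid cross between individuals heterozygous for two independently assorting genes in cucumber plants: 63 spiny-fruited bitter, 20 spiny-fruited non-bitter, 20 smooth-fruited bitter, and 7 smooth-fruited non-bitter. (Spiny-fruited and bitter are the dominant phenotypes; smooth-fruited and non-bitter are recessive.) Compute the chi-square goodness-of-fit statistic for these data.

A dihybrid F₂ with independent assortment and complete dominance at both loci gives a 9:3:3:1 phenotypic ratio.
Total ratio parts = 16. Expected numbers out of 110:
  spiny-fruited bitter: 110 × 9/16 = 61.875
  spiny-fruited non-bitter: 110 × 3/16 = 20.625
  smooth-fruited bitter: 110 × 3/16 = 20.625
  smooth-fruited non-bitter: 110 × 1/16 = 6.875
χ² = Σ (O − E)² / E
  spiny-fruited bitter: (63 − 61.875)² / 61.875 = 0.0205
  spiny-fruited non-bitter: (20 − 20.625)² / 20.625 = 0.0189
  smooth-fruited bitter: (20 − 20.625)² / 20.625 = 0.0189
  smooth-fruited non-bitter: (7 − 6.875)² / 6.875 = 0.0023
χ² = 0.0205 + 0.0189 + 0.0189 + 0.0023 = 0.0606 ≈ 0.061

0.061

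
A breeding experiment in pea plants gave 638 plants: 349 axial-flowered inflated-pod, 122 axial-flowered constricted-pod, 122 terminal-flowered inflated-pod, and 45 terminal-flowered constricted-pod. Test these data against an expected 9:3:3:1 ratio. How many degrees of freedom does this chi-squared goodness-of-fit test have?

A goodness-of-fit test with 4 phenotype classes has df = 4 − 1 = 3.

3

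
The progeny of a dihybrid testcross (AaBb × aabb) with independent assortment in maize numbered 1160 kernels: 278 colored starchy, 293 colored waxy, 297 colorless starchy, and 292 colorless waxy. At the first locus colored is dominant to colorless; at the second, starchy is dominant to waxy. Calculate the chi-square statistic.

0.710

A dihybrid testcross with independent assortment gives a 1:1:1:1 ratio.
Under the 1:1:1:1 hypothesis (Σ ratio = 4, N = 1160):
  colored starchy: 1160 × 1/4 = 290
  colored waxy: 1160 × 1/4 = 290
  colorless starchy: 1160 × 1/4 = 290
  colorless waxy: 1160 × 1/4 = 290
χ² = Σ (O − E)² / E
  colored starchy: (278 − 290)² / 290 = 0.4966
  colored waxy: (293 − 290)² / 290 = 0.0310
  colorless starchy: (297 − 290)² / 290 = 0.1690
  colorless waxy: (292 − 290)² / 290 = 0.0138
χ² = 0.4966 + 0.0310 + 0.1690 + 0.0138 = 0.7104 ≈ 0.710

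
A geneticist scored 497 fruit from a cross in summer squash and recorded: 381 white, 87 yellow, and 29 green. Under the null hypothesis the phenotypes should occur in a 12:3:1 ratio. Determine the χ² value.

0.730

Under the 12:3:1 hypothesis (Σ ratio = 16, N = 497):
  white: 497 × 12/16 = 372.75
  yellow: 497 × 3/16 = 93.1875
  green: 497 × 1/16 = 31.0625
χ² = Σ (O − E)² / E
  white: (381 − 372.75)² / 372.75 = 0.1826
  yellow: (87 − 93.1875)² / 93.1875 = 0.4108
  green: (29 − 31.0625)² / 31.0625 = 0.1369
χ² = 0.1826 + 0.4108 + 0.1369 = 0.7303 ≈ 0.730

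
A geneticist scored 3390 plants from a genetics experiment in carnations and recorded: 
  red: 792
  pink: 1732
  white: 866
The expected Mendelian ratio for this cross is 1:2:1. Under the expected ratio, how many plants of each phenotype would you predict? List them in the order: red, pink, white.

847.5, 1695, 847.5

Under the 1:2:1 hypothesis (Σ ratio = 4, N = 3390):
  red: 3390 × 1/4 = 847.5
  pink: 3390 × 2/4 = 1695
  white: 3390 × 1/4 = 847.5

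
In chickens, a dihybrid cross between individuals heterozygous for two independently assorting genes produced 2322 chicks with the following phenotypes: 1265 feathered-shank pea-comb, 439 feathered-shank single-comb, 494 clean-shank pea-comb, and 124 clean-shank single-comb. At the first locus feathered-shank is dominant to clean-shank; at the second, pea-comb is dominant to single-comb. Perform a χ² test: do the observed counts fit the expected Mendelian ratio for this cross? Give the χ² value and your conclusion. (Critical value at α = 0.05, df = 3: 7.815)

12.294; not consistent

A dihybrid F₂ with independent assortment and complete dominance at both loci gives a 9:3:3:1 phenotypic ratio.
The 9:3:3:1 ratio has 16 parts, so with N = 2322 the expected counts are:
  feathered-shank pea-comb: 2322 × 9/16 = 1306.125
  feathered-shank single-comb: 2322 × 3/16 = 435.375
  clean-shank pea-comb: 2322 × 3/16 = 435.375
  clean-shank single-comb: 2322 × 1/16 = 145.125
χ² = Σ (O − E)² / E
  feathered-shank pea-comb: (1265 − 1306.125)² / 1306.125 = 1.2949
  feathered-shank single-comb: (439 − 435.375)² / 435.375 = 0.0302
  clean-shank pea-comb: (494 − 435.375)² / 435.375 = 7.8941
  clean-shank single-comb: (124 − 145.125)² / 145.125 = 3.0750
χ² = 1.2949 + 0.0302 + 7.8941 + 3.0750 = 12.2942 ≈ 12.294
Degrees of freedom = 4 − 1 = 3; critical value at α = 0.05 is 7.815.
Since 12.294 > 7.815, we reject the null hypothesis — the data do not fit the 9:3:3:1 ratio.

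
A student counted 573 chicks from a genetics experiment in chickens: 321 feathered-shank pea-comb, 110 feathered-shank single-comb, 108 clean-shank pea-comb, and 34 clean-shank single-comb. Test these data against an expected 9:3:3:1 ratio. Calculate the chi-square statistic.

0.161

Under the 9:3:3:1 hypothesis (Σ ratio = 16, N = 573):
  feathered-shank pea-comb: 573 × 9/16 = 322.3125
  feathered-shank single-comb: 573 × 3/16 = 107.4375
  clean-shank pea-comb: 573 × 3/16 = 107.4375
  clean-shank single-comb: 573 × 1/16 = 35.8125
χ² = Σ (O − E)² / E
  feathered-shank pea-comb: (321 − 322.3125)² / 322.3125 = 0.0053
  feathered-shank single-comb: (110 − 107.4375)² / 107.4375 = 0.0611
  clean-shank pea-comb: (108 − 107.4375)² / 107.4375 = 0.0029
  clean-shank single-comb: (34 − 35.8125)² / 35.8125 = 0.0917
χ² = 0.0053 + 0.0611 + 0.0029 + 0.0917 = 0.161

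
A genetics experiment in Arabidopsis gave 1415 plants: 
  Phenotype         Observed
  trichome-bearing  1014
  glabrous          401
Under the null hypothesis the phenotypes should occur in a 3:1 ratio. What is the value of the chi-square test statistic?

8.415

Total ratio parts = 4. Expected numbers out of 1415:
  trichome-bearing: 1415 × 3/4 = 1061.25
  glabrous: 1415 × 1/4 = 353.75
χ² = Σ (O − E)² / E
  trichome-bearing: (1014 − 1061.25)² / 1061.25 = 2.1037
  glabrous: (401 − 353.75)² / 353.75 = 6.3111
χ² = 2.1037 + 6.3111 = 8.4148 ≈ 8.415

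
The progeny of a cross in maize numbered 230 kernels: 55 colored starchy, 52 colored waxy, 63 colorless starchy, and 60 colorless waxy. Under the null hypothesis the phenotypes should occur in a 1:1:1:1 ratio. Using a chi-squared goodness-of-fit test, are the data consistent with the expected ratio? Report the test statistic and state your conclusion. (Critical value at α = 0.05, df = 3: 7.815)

1.270; consistent

Total ratio parts = 4. Expected numbers out of 230:
  colored starchy: 230 × 1/4 = 57.5
  colored waxy: 230 × 1/4 = 57.5
  colorless starchy: 230 × 1/4 = 57.5
  colorless waxy: 230 × 1/4 = 57.5
χ² = Σ (O − E)² / E
  colored starchy: (55 − 57.5)² / 57.5 = 0.1087
  colored waxy: (52 − 57.5)² / 57.5 = 0.5261
  colorless starchy: (63 − 57.5)² / 57.5 = 0.5261
  colorless waxy: (60 − 57.5)² / 57.5 = 0.1087
χ² = 0.1087 + 0.5261 + 0.5261 + 0.1087 = 1.2696 ≈ 1.270
Degrees of freedom = 4 − 1 = 3; critical value at α = 0.05 is 7.815.
Since 1.270 < 7.815, we fail to reject the null hypothesis — the data are consistent with the 1:1:1:1 ratio.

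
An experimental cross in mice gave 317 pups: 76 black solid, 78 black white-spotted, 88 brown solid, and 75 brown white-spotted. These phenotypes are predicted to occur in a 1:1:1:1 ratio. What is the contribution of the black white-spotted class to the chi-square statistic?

Under the 1:1:1:1 hypothesis (Σ ratio = 4, N = 317):
  black solid: 317 × 1/4 = 79.25
  black white-spotted: 317 × 1/4 = 79.25
  brown solid: 317 × 1/4 = 79.25
  brown white-spotted: 317 × 1/4 = 79.25
Contribution of black white-spotted: (78 − 79.25)² / 79.25 = 0.0197

0.020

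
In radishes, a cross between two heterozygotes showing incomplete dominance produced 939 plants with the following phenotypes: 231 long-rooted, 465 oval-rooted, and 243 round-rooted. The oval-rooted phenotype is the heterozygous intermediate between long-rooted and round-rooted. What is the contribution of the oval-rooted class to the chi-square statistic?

0.043

With incomplete dominance, a heterozygote × heterozygote cross gives a 1:2:1 phenotypic ratio.
Total ratio parts = 4. Expected numbers out of 939:
  long-rooted: 939 × 1/4 = 234.75
  oval-rooted: 939 × 2/4 = 469.5
  round-rooted: 939 × 1/4 = 234.75
Contribution of oval-rooted: (465 − 469.5)² / 469.5 = 0.0431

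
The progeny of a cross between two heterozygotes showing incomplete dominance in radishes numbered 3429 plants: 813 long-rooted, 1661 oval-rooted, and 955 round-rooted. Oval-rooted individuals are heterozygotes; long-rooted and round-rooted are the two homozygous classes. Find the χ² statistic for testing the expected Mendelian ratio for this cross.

With incomplete dominance, a heterozygote × heterozygote cross gives a 1:2:1 phenotypic ratio.
Total ratio parts = 4. Expected numbers out of 3429:
  long-rooted: 3429 × 1/4 = 857.25
  oval-rooted: 3429 × 2/4 = 1714.5
  round-rooted: 3429 × 1/4 = 857.25
χ² = Σ (O − E)² / E
  long-rooted: (813 − 857.25)² / 857.25 = 2.2841
  oval-rooted: (1661 − 1714.5)² / 1714.5 = 1.6694
  round-rooted: (955 − 857.25)² / 857.25 = 11.1462
χ² = 2.2841 + 1.6694 + 11.1462 = 15.0997 ≈ 15.100

15.100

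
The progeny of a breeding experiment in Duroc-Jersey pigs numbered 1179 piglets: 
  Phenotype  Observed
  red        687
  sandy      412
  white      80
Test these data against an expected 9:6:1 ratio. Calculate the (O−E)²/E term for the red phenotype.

0.855

Total ratio parts = 16. Expected numbers out of 1179:
  red: 1179 × 9/16 = 663.1875
  sandy: 1179 × 6/16 = 442.125
  white: 1179 × 1/16 = 73.6875
Contribution of red: (687 − 663.1875)² / 663.1875 = 0.8550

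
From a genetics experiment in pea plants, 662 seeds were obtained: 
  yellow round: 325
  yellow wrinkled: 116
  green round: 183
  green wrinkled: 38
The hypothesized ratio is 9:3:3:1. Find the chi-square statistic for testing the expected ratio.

Total ratio parts = 16. Expected numbers out of 662:
  yellow round: 662 × 9/16 = 372.375
  yellow wrinkled: 662 × 3/16 = 124.125
  green round: 662 × 3/16 = 124.125
  green wrinkled: 662 × 1/16 = 41.375
χ² = Σ (O − E)² / E
  yellow round: (325 − 372.375)² / 372.375 = 6.0272
  yellow wrinkled: (116 − 124.125)² / 124.125 = 0.5318
  green round: (183 − 124.125)² / 124.125 = 27.9256
  green wrinkled: (38 − 41.375)² / 41.375 = 0.2753
χ² = 6.0272 + 0.5318 + 27.9256 + 0.2753 = 34.7599 ≈ 34.760

34.760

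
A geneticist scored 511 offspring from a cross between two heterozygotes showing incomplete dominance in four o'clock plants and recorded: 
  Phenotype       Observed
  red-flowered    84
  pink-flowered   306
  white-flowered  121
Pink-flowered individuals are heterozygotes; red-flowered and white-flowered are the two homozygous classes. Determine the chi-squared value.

With incomplete dominance, a heterozygote × heterozygote cross gives a 1:2:1 phenotypic ratio.
Expected counts for N = 511 under a 1:2:1 ratio (total parts = 4):
  red-flowered: 511 × 1/4 = 127.75
  pink-flowered: 511 × 2/4 = 255.5
  white-flowered: 511 × 1/4 = 127.75
χ² = Σ (O − E)² / E
  red-flowered: (84 − 127.75)² / 127.75 = 14.9829
  pink-flowered: (306 − 255.5)² / 255.5 = 9.9814
  white-flowered: (121 − 127.75)² / 127.75 = 0.3567
χ² = 14.9829 + 9.9814 + 0.3567 = 25.321

25.321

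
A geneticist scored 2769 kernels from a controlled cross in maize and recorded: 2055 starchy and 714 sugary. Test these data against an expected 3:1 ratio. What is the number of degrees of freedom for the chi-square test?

1

A goodness-of-fit test with 2 phenotype classes has df = 2 − 1 = 1.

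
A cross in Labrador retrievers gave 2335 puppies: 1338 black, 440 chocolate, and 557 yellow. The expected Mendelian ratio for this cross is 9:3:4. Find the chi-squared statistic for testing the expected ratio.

Expected counts for N = 2335 under a 9:3:4 ratio (total parts = 16):
  black: 2335 × 9/16 = 1313.4375
  chocolate: 2335 × 3/16 = 437.8125
  yellow: 2335 × 4/16 = 583.75
χ² = Σ (O − E)² / E
  black: (1338 − 1313.4375)² / 1313.4375 = 0.4593
  chocolate: (440 − 437.8125)² / 437.8125 = 0.0109
  yellow: (557 − 583.75)² / 583.75 = 1.2258
χ² = 0.4593 + 0.0109 + 1.2258 = 1.696

1.696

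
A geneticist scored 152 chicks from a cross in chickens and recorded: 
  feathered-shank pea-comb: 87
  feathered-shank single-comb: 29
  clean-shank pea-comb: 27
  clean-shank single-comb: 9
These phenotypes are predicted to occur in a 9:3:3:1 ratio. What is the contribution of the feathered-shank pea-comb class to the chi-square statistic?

0.026

Expected counts for N = 152 under a 9:3:3:1 ratio (total parts = 16):
  feathered-shank pea-comb: 152 × 9/16 = 85.5
  feathered-shank single-comb: 152 × 3/16 = 28.5
  clean-shank pea-comb: 152 × 3/16 = 28.5
  clean-shank single-comb: 152 × 1/16 = 9.5
Contribution of feathered-shank pea-comb: (87 − 85.5)² / 85.5 = 0.0263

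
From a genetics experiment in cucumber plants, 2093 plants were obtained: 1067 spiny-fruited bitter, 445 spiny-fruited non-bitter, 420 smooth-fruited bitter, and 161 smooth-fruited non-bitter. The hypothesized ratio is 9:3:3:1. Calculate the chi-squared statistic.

26.278

Expected counts for N = 2093 under a 9:3:3:1 ratio (total parts = 16):
  spiny-fruited bitter: 2093 × 9/16 = 1177.3125
  spiny-fruited non-bitter: 2093 × 3/16 = 392.4375
  smooth-fruited bitter: 2093 × 3/16 = 392.4375
  smooth-fruited non-bitter: 2093 × 1/16 = 130.8125
χ² = Σ (O − E)² / E
  spiny-fruited bitter: (1067 − 1177.3125)² / 1177.3125 = 10.3361
  spiny-fruited non-bitter: (445 − 392.4375)² / 392.4375 = 7.0401
  smooth-fruited bitter: (420 − 392.4375)² / 392.4375 = 1.9358
  smooth-fruited non-bitter: (161 − 130.8125)² / 130.8125 = 6.9663
χ² = 10.3361 + 7.0401 + 1.9358 + 6.9663 = 26.2783 ≈ 26.278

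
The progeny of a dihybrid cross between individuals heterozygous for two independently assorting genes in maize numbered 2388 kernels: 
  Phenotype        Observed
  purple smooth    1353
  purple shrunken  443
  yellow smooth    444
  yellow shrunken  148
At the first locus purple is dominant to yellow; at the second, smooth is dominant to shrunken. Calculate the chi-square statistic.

0.163

A dihybrid F₂ with independent assortment and complete dominance at both loci gives a 9:3:3:1 phenotypic ratio.
Total ratio parts = 16. Expected numbers out of 2388:
  purple smooth: 2388 × 9/16 = 1343.25
  purple shrunken: 2388 × 3/16 = 447.75
  yellow smooth: 2388 × 3/16 = 447.75
  yellow shrunken: 2388 × 1/16 = 149.25
χ² = Σ (O − E)² / E
  purple smooth: (1353 − 1343.25)² / 1343.25 = 0.0708
  purple shrunken: (443 − 447.75)² / 447.75 = 0.0504
  yellow smooth: (444 − 447.75)² / 447.75 = 0.0314
  yellow shrunken: (148 − 149.25)² / 149.25 = 0.0105
χ² = 0.0708 + 0.0504 + 0.0314 + 0.0105 = 0.1631 ≈ 0.163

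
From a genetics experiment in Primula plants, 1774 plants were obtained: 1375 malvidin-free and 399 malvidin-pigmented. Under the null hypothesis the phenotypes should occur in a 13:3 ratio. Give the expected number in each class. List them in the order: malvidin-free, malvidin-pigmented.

1441.375, 332.625

Under the 13:3 hypothesis (Σ ratio = 16, N = 1774):
  malvidin-free: 1774 × 13/16 = 1441.375
  malvidin-pigmented: 1774 × 3/16 = 332.625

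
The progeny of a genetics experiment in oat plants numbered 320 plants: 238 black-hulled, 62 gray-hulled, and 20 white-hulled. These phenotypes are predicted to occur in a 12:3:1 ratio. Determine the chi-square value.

The 12:3:1 ratio has 16 parts, so with N = 320 the expected counts are:
  black-hulled: 320 × 12/16 = 240
  gray-hulled: 320 × 3/16 = 60
  white-hulled: 320 × 1/16 = 20
χ² = Σ (O − E)² / E
  black-hulled: (238 − 240)² / 240 = 0.0167
  gray-hulled: (62 − 60)² / 60 = 0.0667
  white-hulled: (20 − 20)² / 20 = 0.0000
χ² = 0.0167 + 0.0667 + 0.0000 = 0.0834 ≈ 0.083

0.083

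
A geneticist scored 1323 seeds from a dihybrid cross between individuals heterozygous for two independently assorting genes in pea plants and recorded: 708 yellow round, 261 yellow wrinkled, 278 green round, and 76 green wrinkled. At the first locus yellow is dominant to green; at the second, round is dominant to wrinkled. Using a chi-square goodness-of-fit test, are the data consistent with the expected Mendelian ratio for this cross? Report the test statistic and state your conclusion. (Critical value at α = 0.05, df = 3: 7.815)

6.588; consistent

A dihybrid F₂ with independent assortment and complete dominance at both loci gives a 9:3:3:1 phenotypic ratio.
Total ratio parts = 16. Expected numbers out of 1323:
  yellow round: 1323 × 9/16 = 744.1875
  yellow wrinkled: 1323 × 3/16 = 248.0625
  green round: 1323 × 3/16 = 248.0625
  green wrinkled: 1323 × 1/16 = 82.6875
χ² = Σ (O − E)² / E
  yellow round: (708 − 744.1875)² / 744.1875 = 1.7597
  yellow wrinkled: (261 − 248.0625)² / 248.0625 = 0.6747
  green round: (278 − 248.0625)² / 248.0625 = 3.6130
  green wrinkled: (76 − 82.6875)² / 82.6875 = 0.5409
χ² = 1.7597 + 0.6747 + 3.6130 + 0.5409 = 6.5883 ≈ 6.588
Degrees of freedom = 4 − 1 = 3; critical value at α = 0.05 is 7.815.
Since 6.588 < 7.815, we fail to reject the null hypothesis — the data are consistent with the 9:3:3:1 ratio.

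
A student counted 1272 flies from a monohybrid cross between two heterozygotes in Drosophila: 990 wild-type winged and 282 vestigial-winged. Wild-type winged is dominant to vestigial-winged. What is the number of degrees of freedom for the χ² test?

1

For a monohybrid cross between heterozygotes with complete dominance, the expected phenotypic ratio is 3:1.
A goodness-of-fit test with 2 phenotype classes has df = 2 − 1 = 1.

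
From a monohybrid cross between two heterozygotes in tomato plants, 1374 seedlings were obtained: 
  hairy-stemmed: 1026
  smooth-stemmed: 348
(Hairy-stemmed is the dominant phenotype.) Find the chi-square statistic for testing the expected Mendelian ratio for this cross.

0.079

For a monohybrid cross between heterozygotes with complete dominance, the expected phenotypic ratio is 3:1.
Expected counts for N = 1374 under a 3:1 ratio (total parts = 4):
  hairy-stemmed: 1374 × 3/4 = 1030.5
  smooth-stemmed: 1374 × 1/4 = 343.5
χ² = Σ (O − E)² / E
  hairy-stemmed: (1026 − 1030.5)² / 1030.5 = 0.0197
  smooth-stemmed: (348 − 343.5)² / 343.5 = 0.0590
χ² = 0.0197 + 0.0590 = 0.0787 ≈ 0.079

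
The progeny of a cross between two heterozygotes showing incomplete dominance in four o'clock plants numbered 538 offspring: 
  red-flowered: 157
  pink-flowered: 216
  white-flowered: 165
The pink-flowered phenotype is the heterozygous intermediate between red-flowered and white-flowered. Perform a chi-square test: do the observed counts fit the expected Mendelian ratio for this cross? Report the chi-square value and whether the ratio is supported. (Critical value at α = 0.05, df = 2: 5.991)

21.123; not consistent

With incomplete dominance, a heterozygote × heterozygote cross gives a 1:2:1 phenotypic ratio.
Expected counts for N = 538 under a 1:2:1 ratio (total parts = 4):
  red-flowered: 538 × 1/4 = 134.5
  pink-flowered: 538 × 2/4 = 269
  white-flowered: 538 × 1/4 = 134.5
χ² = Σ (O − E)² / E
  red-flowered: (157 − 134.5)² / 134.5 = 3.7639
  pink-flowered: (216 − 269)² / 269 = 10.4424
  white-flowered: (165 − 134.5)² / 134.5 = 6.9164
χ² = 3.7639 + 10.4424 + 6.9164 = 21.1227 ≈ 21.123
Degrees of freedom = 3 − 1 = 2; critical value at α = 0.05 is 5.991.
Since 21.123 > 5.991, we reject the null hypothesis — the data do not fit the 1:2:1 ratio.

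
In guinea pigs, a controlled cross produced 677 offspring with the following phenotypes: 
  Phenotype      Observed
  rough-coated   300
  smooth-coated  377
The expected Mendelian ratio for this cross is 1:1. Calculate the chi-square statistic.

8.758

The 1:1 ratio has 2 parts, so with N = 677 the expected counts are:
  rough-coated: 677 × 1/2 = 338.5
  smooth-coated: 677 × 1/2 = 338.5
χ² = Σ (O − E)² / E
  rough-coated: (300 − 338.5)² / 338.5 = 4.3789
  smooth-coated: (377 − 338.5)² / 338.5 = 4.3789
χ² = 4.3789 + 4.3789 = 8.7578 ≈ 8.758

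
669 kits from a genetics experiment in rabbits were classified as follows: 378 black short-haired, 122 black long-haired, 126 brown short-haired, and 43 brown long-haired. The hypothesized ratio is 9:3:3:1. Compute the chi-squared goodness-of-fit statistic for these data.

0.138

The 9:3:3:1 ratio has 16 parts, so with N = 669 the expected counts are:
  black short-haired: 669 × 9/16 = 376.3125
  black long-haired: 669 × 3/16 = 125.4375
  brown short-haired: 669 × 3/16 = 125.4375
  brown long-haired: 669 × 1/16 = 41.8125
χ² = Σ (O − E)² / E
  black short-haired: (378 − 376.3125)² / 376.3125 = 0.0076
  black long-haired: (122 − 125.4375)² / 125.4375 = 0.0942
  brown short-haired: (126 − 125.4375)² / 125.4375 = 0.0025
  brown long-haired: (43 − 41.8125)² / 41.8125 = 0.0337
χ² = 0.0076 + 0.0942 + 0.0025 + 0.0337 = 0.138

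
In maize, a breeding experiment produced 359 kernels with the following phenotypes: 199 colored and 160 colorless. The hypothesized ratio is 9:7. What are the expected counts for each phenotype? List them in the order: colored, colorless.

201.9375, 157.0625

Total ratio parts = 16. Expected numbers out of 359:
  colored: 359 × 9/16 = 201.9375
  colorless: 359 × 7/16 = 157.0625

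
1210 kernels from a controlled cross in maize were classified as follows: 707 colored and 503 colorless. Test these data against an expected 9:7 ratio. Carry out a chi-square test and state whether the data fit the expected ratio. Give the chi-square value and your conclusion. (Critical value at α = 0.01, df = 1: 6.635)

Under the 9:7 hypothesis (Σ ratio = 16, N = 1210):
  colored: 1210 × 9/16 = 680.625
  colorless: 1210 × 7/16 = 529.375
χ² = Σ (O − E)² / E
  colored: (707 − 680.625)² / 680.625 = 1.0221
  colorless: (503 − 529.375)² / 529.375 = 1.3141
χ² = 1.0221 + 1.3141 = 2.3362 ≈ 2.336
Degrees of freedom = 2 − 1 = 1; critical value at α = 0.01 is 6.635.
Since 2.336 < 6.635, we fail to reject the null hypothesis — the data are consistent with the 9:7 ratio.

2.336; consistent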